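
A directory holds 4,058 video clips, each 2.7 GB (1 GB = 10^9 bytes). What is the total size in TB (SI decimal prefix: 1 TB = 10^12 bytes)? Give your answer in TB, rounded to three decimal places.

Total = 4,058 × 2.7 GB = 10956.6 GB
= 10956.6 × 1,000,000,000 bytes = 10,956,600,000,000 bytes
1 TB = 1,000,000,000,000 bytes
10,956,600,000,000 / 1,000,000,000,000 = 10.957 TB

10.957 TB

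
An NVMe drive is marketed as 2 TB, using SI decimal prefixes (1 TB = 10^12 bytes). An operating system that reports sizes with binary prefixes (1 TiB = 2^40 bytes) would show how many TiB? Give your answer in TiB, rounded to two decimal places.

1.82 TiB

2 TB = 2 × 10^12 bytes = 2,000,000,000,000 bytes
1 TiB = 1,099,511,627,776 bytes
2,000,000,000,000 / 1,099,511,627,776 = 1.82 TiB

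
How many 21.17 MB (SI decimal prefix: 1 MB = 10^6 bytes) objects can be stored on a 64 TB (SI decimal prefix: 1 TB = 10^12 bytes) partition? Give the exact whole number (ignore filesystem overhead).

Capacity: 64 TB = 64,000,000,000,000 bytes
Per item: 21.17 MB = 21,170,000 bytes
⌊64,000,000,000,000 / 21,170,000⌋ = 3,023,145

3,023,145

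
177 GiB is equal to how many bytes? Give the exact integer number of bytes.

177 × 1,073,741,824 = 190,052,302,848 bytes

190,052,302,848 bytes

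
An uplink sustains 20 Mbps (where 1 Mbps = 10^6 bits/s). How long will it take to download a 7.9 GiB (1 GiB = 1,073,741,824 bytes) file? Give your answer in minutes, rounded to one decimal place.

56.6 minutes

7.9 GiB = 8,482,560,409.6 bytes = 67,860,483,276.8 bits
20 Mbps = 20,000,000 bits/s
time = 67,860,483,276.8 / 20,000,000 = 3,393.02 s
3,393.02 s / 60 = 56.6 minutes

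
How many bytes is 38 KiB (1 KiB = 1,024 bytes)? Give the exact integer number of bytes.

38,912 bytes

38 × 1,024 = 38,912 bytes  (1 KiB = 2^10 bytes)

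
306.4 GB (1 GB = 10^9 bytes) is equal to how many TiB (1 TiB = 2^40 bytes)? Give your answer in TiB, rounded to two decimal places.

0.28 TiB

306.4 GB = 306.4 × 10^9 bytes = 306,400,000,000 bytes
1 TiB = 2^40 bytes = 1,099,511,627,776 bytes
306,400,000,000 / 1,099,511,627,776 = 0.28 TiB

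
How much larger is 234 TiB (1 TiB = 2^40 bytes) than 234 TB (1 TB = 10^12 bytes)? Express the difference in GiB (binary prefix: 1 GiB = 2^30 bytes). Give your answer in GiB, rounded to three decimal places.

21,686.518 GiB

234 TiB = 234 × 1,099,511,627,776 = 257,285,720,899,584 bytes
234 TB = 234 × 1,000,000,000,000 = 234,000,000,000,000 bytes
difference = 23,285,720,899,584 bytes
23,285,720,899,584 / 1,073,741,824 = 21,686.518 GiB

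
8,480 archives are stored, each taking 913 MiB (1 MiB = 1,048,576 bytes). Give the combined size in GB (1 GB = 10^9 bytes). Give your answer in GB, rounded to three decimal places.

Total = 8,480 × 913 MiB = 7,742,240 MiB
= 7,742,240 × 1,048,576 bytes = 8,118,327,050,240 bytes
1 GB = 1,000,000,000 bytes
8,118,327,050,240 / 1,000,000,000 = 8,118.327 GB

8,118.327 GB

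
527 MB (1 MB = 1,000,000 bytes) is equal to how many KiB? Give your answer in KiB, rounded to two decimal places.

527 MB × 1,000,000 bytes/MB = 527,000,000 bytes
1 KiB = 1,024 bytes
527,000,000 / 1,024 = 514,648.44 KiB

514,648.44 KiB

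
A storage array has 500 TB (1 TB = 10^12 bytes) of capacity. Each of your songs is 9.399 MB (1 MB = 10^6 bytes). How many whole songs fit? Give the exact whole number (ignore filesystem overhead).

Capacity: 500 TB = 500,000,000,000,000 bytes
Per item: 9.399 MB = 9,399,000 bytes
⌊500,000,000,000,000 / 9,399,000⌋ = 53,197,148

53,197,148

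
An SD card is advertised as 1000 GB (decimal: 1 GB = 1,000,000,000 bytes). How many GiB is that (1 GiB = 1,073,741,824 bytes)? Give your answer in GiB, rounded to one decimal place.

931.3 GiB

1000 GB = 1000 × 10^9 bytes = 1,000,000,000,000 bytes
1 GiB = 1,073,741,824 bytes
1,000,000,000,000 / 1,073,741,824 = 931.3 GiB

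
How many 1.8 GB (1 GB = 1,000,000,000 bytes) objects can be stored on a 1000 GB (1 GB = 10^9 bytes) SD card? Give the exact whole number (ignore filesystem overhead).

555

Capacity: 1000 GB = 1,000,000,000,000 bytes
Per item: 1.8 GB = 1,800,000,000 bytes
⌊1,000,000,000,000 / 1,800,000,000⌋ = 555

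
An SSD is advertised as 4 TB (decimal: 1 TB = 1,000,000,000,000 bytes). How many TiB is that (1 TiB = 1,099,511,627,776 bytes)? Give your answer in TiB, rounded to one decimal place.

4 TB = 4 × 10^12 bytes = 4,000,000,000,000 bytes
1 TiB = 1,099,511,627,776 bytes
4,000,000,000,000 / 1,099,511,627,776 = 3.6 TiB

3.6 TiB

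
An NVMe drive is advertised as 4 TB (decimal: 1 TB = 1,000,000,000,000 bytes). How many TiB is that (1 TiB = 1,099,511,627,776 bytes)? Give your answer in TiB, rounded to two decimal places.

4 TB × 1,000,000,000,000 bytes/TB = 4,000,000,000,000 bytes
1 TiB = 1,099,511,627,776 bytes
4,000,000,000,000 / 1,099,511,627,776 = 3.64 TiB

3.64 TiB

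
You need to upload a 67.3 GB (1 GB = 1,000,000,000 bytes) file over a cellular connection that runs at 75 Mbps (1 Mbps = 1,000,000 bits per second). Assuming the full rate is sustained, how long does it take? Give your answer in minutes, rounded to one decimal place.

67.3 GB = 67,300,000,000 bytes = 538,400,000,000 bits
75 Mbps = 75,000,000 bits/s
time = 538,400,000,000 / 75,000,000 = 7,178.67 s
7,178.67 s / 60 = 119.6 minutes

119.6 minutes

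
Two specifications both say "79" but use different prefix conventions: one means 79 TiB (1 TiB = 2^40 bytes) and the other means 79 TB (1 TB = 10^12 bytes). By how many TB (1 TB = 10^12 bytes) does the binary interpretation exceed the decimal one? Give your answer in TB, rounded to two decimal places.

7.86 TB

79 TiB = 79 × 1,099,511,627,776 = 86,861,418,594,304 bytes
79 TB = 79 × 1,000,000,000,000 = 79,000,000,000,000 bytes
difference = 7,861,418,594,304 bytes
7,861,418,594,304 / 1,000,000,000,000 = 7.86 TB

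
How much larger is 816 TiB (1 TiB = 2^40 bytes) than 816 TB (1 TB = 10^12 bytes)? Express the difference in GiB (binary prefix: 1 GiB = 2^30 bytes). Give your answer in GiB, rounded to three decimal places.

75,624.779 GiB

816 TiB = 816 × 1,099,511,627,776 = 897,201,488,265,216 bytes
816 TB = 816 × 1,000,000,000,000 = 816,000,000,000,000 bytes
difference = 81,201,488,265,216 bytes
81,201,488,265,216 / 1,073,741,824 = 75,624.779 GiB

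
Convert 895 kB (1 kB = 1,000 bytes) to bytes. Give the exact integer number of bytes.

895,000 bytes

895 × 1,000 = 895,000 bytes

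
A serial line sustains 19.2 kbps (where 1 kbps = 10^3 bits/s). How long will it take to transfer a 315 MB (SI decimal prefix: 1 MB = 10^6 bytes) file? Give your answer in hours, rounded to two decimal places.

315 MB = 315,000,000 bytes = 2,520,000,000 bits
19.2 kbps = 19,200 bits/s
time = 2,520,000,000 / 19,200 = 131,250.0000 s
131,250.0000 s / 3600 = 36.46 hours

36.46 hours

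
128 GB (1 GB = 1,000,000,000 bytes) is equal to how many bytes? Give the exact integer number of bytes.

128,000,000,000 bytes

128 × 1,000,000,000 = 128,000,000,000 bytes  (1 GB = 10^9 bytes)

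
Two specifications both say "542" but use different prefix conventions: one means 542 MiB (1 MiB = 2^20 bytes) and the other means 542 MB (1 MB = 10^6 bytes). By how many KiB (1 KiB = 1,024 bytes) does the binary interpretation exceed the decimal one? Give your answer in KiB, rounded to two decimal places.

542 MiB = 542 × 1,048,576 = 568,328,192 bytes
542 MB = 542 × 1,000,000 = 542,000,000 bytes
difference = 26,328,192 bytes
26,328,192 / 1,024 = 25,711.13 KiB

25,711.13 KiB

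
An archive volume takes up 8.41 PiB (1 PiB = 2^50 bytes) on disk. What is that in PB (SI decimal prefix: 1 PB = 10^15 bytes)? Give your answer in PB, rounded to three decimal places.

8.41 PiB × 1,125,899,906,842,624 bytes/PiB = 9,468,818,216,546,467.84 bytes
1 PB = 1,000,000,000,000,000 bytes
9,468,818,216,546,467.84 / 1,000,000,000,000,000 = 9.469 PB

9.469 PB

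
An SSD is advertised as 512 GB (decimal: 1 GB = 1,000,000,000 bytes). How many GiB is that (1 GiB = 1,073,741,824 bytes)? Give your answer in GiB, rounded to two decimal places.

476.84 GiB

512 GB = 512 × 10^9 bytes = 512,000,000,000 bytes
1 GiB = 2^30 bytes = 1,073,741,824 bytes
512,000,000,000 / 1,073,741,824 = 476.84 GiB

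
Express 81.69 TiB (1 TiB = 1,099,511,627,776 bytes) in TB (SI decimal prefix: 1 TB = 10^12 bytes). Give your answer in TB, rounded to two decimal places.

89.82 TB

81.69 TiB = 81.69 × 2^40 bytes = 89,819,104,873,021.44 bytes
1 TB = 1,000,000,000,000 bytes
89,819,104,873,021.44 / 1,000,000,000,000 = 89.82 TB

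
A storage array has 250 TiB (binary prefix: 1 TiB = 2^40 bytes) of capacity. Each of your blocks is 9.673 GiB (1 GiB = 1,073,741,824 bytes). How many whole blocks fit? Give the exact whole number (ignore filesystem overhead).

Capacity: 250 TiB = 274,877,906,944,000 bytes
Per item: 9.673 GiB = 10,386,304,663.552 bytes
⌊274,877,906,944,000 / 10,386,304,663.552⌋ = 26,465

26,465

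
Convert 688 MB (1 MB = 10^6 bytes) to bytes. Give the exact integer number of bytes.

688,000,000 bytes

688 × 1,000,000 = 688,000,000 bytes  (1 MB = 10^6 bytes)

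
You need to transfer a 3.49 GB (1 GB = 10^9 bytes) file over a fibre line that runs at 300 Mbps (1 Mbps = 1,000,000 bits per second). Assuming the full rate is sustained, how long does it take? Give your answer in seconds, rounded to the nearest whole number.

3.49 GB = 3,490,000,000 bytes = 27,920,000,000 bits
300 Mbps = 300,000,000 bits/s
time = 27,920,000,000 / 300,000,000 = 93 s

93 seconds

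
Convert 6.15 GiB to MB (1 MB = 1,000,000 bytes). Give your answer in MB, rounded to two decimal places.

6.15 GiB × 1,073,741,824 bytes/GiB = 6,603,512,217.6 bytes
1 MB = 1,000,000 bytes
6,603,512,217.6 / 1,000,000 = 6,603.51 MB

6,603.51 MB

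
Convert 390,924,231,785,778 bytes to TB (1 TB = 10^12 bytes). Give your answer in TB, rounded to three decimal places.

390.924 TB

390,924,231,785,778 bytes given.
1 TB = 1,000,000,000,000 bytes
390,924,231,785,778 / 1,000,000,000,000 = 390.924 TB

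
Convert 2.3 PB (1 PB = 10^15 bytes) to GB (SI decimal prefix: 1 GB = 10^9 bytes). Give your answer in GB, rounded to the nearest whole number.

2,300,000 GB

2.3 PB = 2.3 × 10^15 bytes = 2,300,000,000,000,000 bytes
1 GB = 10^9 bytes = 1,000,000,000 bytes
2,300,000,000,000,000 / 1,000,000,000 = 2,300,000 GB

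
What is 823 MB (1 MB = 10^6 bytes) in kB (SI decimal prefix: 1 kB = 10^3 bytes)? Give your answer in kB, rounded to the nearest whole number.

823,000 kB

823 MB × 1,000,000 bytes/MB = 823,000,000 bytes
1 kB = 10^3 bytes = 1,000 bytes
823,000,000 / 1,000 = 823,000 kB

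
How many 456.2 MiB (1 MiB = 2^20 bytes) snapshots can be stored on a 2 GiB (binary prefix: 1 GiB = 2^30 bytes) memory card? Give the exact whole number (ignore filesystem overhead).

4

Capacity: 2 GiB = 2,147,483,648 bytes
Per item: 456.2 MiB = 478,360,371.2 bytes
⌊2,147,483,648 / 478,360,371.2⌋ = 4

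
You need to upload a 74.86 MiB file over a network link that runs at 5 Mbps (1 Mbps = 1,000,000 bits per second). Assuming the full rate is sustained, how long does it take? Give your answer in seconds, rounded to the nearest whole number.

126 seconds

74.86 MiB = 78,496,399.36 bytes = 627,971,194.88 bits
5 Mbps = 5,000,000 bits/s
time = 627,971,194.88 / 5,000,000 = 126 s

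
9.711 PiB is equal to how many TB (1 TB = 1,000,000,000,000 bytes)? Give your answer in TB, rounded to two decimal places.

9.711 PiB = 9.711 × 2^50 bytes = 10,933,613,995,348,721.664 bytes
1 TB = 1,000,000,000,000 bytes
10,933,613,995,348,721.664 / 1,000,000,000,000 = 10,933.61 TB

10,933.61 TB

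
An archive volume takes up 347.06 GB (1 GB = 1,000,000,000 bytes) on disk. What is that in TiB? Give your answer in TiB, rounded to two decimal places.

0.32 TiB

347.06 GB × 1,000,000,000 bytes/GB = 347,060,000,000 bytes
1 TiB = 1,099,511,627,776 bytes
347,060,000,000 / 1,099,511,627,776 = 0.32 TiB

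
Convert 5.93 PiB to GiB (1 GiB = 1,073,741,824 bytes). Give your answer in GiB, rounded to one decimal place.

5.93 PiB = 5.93 × 2^50 bytes = 6,676,586,447,576,760.32 bytes
1 GiB = 2^30 bytes = 1,073,741,824 bytes
6,676,586,447,576,760.32 / 1,073,741,824 = 6,218,055.7 GiB

6,218,055.7 GiB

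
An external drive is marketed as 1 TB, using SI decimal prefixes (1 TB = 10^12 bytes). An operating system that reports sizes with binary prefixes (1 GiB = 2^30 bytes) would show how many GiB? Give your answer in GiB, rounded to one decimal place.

931.3 GiB

1 TB × 1,000,000,000,000 bytes/TB = 1,000,000,000,000 bytes
1 GiB = 1,073,741,824 bytes
1,000,000,000,000 / 1,073,741,824 = 931.3 GiB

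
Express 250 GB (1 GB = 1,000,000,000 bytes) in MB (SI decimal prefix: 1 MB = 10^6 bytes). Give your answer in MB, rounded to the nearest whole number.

250,000 MB

250 GB = 250 × 10^9 bytes = 250,000,000,000 bytes
1 MB = 1,000,000 bytes
250,000,000,000 / 1,000,000 = 250,000 MB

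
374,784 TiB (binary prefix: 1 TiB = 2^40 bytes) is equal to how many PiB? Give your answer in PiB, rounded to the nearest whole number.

374,784 TiB = 374,784 × 2^40 bytes = 412,079,365,904,400,384 bytes
1 PiB = 1,125,899,906,842,624 bytes
412,079,365,904,400,384 / 1,125,899,906,842,624 = 366 PiB

366 PiB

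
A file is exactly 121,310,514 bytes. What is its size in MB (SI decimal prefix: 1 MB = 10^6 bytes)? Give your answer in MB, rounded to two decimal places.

121,310,514 bytes given.
1 MB = 10^6 bytes = 1,000,000 bytes
121,310,514 / 1,000,000 = 121.31 MB

121.31 MB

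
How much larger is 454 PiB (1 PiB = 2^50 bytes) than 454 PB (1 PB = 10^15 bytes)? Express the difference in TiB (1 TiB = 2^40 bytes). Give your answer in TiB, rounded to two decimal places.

454 PiB = 454 × 1,125,899,906,842,624 = 511,158,557,706,551,296 bytes
454 PB = 454 × 1,000,000,000,000,000 = 454,000,000,000,000,000 bytes
difference = 57,158,557,706,551,296 bytes
57,158,557,706,551,296 / 1,099,511,627,776 = 51,985.41 TiB

51,985.41 TiB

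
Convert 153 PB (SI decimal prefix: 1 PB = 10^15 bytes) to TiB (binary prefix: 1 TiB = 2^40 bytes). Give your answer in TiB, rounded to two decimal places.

153 PB = 153 × 10^15 bytes = 153,000,000,000,000,000 bytes
1 TiB = 2^40 bytes = 1,099,511,627,776 bytes
153,000,000,000,000,000 / 1,099,511,627,776 = 139,152.69 TiB

139,152.69 TiB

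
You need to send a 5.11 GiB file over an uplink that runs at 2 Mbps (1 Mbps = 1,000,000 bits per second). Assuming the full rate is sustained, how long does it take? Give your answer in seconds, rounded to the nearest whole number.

5.11 GiB = 5,486,820,720.64 bytes = 43,894,565,765.12 bits
2 Mbps = 2,000,000 bits/s
time = 43,894,565,765.12 / 2,000,000 = 21,947 s

21,947 seconds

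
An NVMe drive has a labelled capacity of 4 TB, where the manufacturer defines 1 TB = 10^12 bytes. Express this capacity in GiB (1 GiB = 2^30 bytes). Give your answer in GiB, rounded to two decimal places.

3,725.29 GiB

4 TB = 4 × 10^12 bytes = 4,000,000,000,000 bytes
1 GiB = 1,073,741,824 bytes
4,000,000,000,000 / 1,073,741,824 = 3,725.29 GiB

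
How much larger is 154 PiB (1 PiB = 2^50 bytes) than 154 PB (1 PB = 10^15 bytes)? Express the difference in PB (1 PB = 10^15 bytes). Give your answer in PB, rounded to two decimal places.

154 PiB = 154 × 1,125,899,906,842,624 = 173,388,585,653,764,096 bytes
154 PB = 154 × 1,000,000,000,000,000 = 154,000,000,000,000,000 bytes
difference = 19,388,585,653,764,096 bytes
19,388,585,653,764,096 / 1,000,000,000,000,000 = 19.39 PB

19.39 PB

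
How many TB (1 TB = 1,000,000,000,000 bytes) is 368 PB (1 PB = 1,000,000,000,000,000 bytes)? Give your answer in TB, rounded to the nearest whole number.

368,000 TB

368 PB = 368 × 10^15 bytes = 368,000,000,000,000,000 bytes
1 TB = 1,000,000,000,000 bytes
368,000,000,000,000,000 / 1,000,000,000,000 = 368,000 TB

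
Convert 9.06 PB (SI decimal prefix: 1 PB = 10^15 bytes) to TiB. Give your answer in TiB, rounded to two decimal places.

8,240.02 TiB

9.06 PB = 9.06 × 10^15 bytes = 9,060,000,000,000,000 bytes
1 TiB = 1,099,511,627,776 bytes
9,060,000,000,000,000 / 1,099,511,627,776 = 8,240.02 TiB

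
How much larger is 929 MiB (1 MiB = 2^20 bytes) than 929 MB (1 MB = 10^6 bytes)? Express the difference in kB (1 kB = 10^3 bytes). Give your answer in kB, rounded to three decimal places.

929 MiB = 929 × 1,048,576 = 974,127,104 bytes
929 MB = 929 × 1,000,000 = 929,000,000 bytes
difference = 45,127,104 bytes
45,127,104 / 1,000 = 45,127.104 kB

45,127.104 kB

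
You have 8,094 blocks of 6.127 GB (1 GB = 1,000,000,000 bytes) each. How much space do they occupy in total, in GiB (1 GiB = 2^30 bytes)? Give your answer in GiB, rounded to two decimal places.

Total = 8,094 × 6.127 GB = 49591.938 GB
= 49591.938 × 1,000,000,000 bytes = 49,591,938,000,000 bytes
1 GiB = 1,073,741,824 bytes
49,591,938,000,000 / 1,073,741,824 = 46,186.09 GiB

46,186.09 GiB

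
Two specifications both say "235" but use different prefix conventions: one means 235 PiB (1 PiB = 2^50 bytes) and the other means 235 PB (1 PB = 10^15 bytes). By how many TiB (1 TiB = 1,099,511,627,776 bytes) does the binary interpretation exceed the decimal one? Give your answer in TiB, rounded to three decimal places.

235 PiB = 235 × 1,125,899,906,842,624 = 264,586,478,108,016,640 bytes
235 PB = 235 × 1,000,000,000,000,000 = 235,000,000,000,000,000 bytes
difference = 29,586,478,108,016,640 bytes
29,586,478,108,016,640 / 1,099,511,627,776 = 26,908.745 TiB

26,908.745 TiB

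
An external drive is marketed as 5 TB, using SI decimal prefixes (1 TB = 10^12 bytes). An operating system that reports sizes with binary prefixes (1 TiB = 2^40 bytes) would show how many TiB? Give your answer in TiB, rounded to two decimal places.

5 TB × 1,000,000,000,000 bytes/TB = 5,000,000,000,000 bytes
1 TiB = 1,099,511,627,776 bytes
5,000,000,000,000 / 1,099,511,627,776 = 4.55 TiB

4.55 TiB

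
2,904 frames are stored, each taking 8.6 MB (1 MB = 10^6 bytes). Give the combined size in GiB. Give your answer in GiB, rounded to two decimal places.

23.26 GiB

Total = 2,904 × 8.6 MB = 24974.4 MB
= 24974.4 × 1,000,000 bytes = 24,974,400,000 bytes
1 GiB = 1,073,741,824 bytes
24,974,400,000 / 1,073,741,824 = 23.26 GiB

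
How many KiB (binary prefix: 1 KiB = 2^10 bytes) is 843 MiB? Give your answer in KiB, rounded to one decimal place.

863,232.0 KiB

843 MiB × 1,048,576 bytes/MiB = 883,949,568 bytes
1 KiB = 1,024 bytes
883,949,568 / 1,024 = 863,232.0 KiB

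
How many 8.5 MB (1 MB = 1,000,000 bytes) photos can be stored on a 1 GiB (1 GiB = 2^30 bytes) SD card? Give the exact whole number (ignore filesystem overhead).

Capacity: 1 GiB = 1,073,741,824 bytes
Per item: 8.5 MB = 8,500,000 bytes
⌊1,073,741,824 / 8,500,000⌋ = 126

126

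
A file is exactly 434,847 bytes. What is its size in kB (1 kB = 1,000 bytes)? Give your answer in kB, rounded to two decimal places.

434.85 kB

434,847 bytes given.
1 kB = 1,000 bytes
434,847 / 1,000 = 434.85 kB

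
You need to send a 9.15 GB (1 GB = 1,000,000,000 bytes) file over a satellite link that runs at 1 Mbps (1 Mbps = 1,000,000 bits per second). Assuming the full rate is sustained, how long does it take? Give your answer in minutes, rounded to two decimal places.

9.15 GB = 9,150,000,000 bytes = 73,200,000,000 bits
1 Mbps = 1,000,000 bits/s
time = 73,200,000,000 / 1,000,000 = 73,200.000 s
73,200.000 s / 60 = 1,220.00 minutes

1,220.00 minutes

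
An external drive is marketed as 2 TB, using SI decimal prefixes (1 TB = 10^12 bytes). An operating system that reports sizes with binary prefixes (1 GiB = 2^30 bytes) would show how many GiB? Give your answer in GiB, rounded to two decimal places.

2 TB = 2 × 10^12 bytes = 2,000,000,000,000 bytes
1 GiB = 1,073,741,824 bytes
2,000,000,000,000 / 1,073,741,824 = 1,862.65 GiB

1,862.65 GiB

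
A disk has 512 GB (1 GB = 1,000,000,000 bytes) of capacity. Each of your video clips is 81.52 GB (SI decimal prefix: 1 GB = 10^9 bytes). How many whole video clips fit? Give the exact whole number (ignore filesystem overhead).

6

Capacity: 512 GB = 512,000,000,000 bytes
Per item: 81.52 GB = 81,520,000,000 bytes
⌊512,000,000,000 / 81,520,000,000⌋ = 6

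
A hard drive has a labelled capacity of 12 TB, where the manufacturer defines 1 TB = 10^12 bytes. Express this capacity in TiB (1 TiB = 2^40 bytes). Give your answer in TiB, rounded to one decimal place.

10.9 TiB

12 TB × 1,000,000,000,000 bytes/TB = 12,000,000,000,000 bytes
1 TiB = 2^40 bytes = 1,099,511,627,776 bytes
12,000,000,000,000 / 1,099,511,627,776 = 10.9 TiB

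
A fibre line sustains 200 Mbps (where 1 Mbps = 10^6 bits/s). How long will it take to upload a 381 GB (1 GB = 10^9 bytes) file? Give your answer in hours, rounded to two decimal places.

381 GB = 381,000,000,000 bytes = 3,048,000,000,000 bits
200 Mbps = 200,000,000 bits/s
time = 3,048,000,000,000 / 200,000,000 = 15,240.0000 s
15,240.0000 s / 3600 = 4.23 hours

4.23 hours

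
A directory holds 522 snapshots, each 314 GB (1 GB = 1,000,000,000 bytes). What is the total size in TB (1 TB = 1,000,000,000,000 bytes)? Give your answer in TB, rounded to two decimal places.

Total = 522 × 314 GB = 163,908 GB
= 163,908 × 1,000,000,000 bytes = 163,908,000,000,000 bytes
1 TB = 1,000,000,000,000 bytes
163,908,000,000,000 / 1,000,000,000,000 = 163.91 TB

163.91 TB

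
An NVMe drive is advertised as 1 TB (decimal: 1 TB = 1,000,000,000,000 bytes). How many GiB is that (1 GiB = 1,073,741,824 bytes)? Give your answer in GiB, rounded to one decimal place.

1 TB = 1 × 10^12 bytes = 1,000,000,000,000 bytes
1 GiB = 2^30 bytes = 1,073,741,824 bytes
1,000,000,000,000 / 1,073,741,824 = 931.3 GiB

931.3 GiB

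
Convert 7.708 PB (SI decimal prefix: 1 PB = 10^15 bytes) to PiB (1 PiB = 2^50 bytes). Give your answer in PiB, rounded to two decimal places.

6.85 PiB

7.708 PB = 7.708 × 10^15 bytes = 7,708,000,000,000,000 bytes
1 PiB = 2^50 bytes = 1,125,899,906,842,624 bytes
7,708,000,000,000,000 / 1,125,899,906,842,624 = 6.85 PiB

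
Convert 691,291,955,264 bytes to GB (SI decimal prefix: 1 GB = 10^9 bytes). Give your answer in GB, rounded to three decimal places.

691.292 GB

691,291,955,264 bytes given.
1 GB = 10^9 bytes = 1,000,000,000 bytes
691,291,955,264 / 1,000,000,000 = 691.292 GB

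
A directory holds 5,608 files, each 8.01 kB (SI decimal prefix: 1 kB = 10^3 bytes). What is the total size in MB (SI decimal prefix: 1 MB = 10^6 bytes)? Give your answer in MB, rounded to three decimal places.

Total = 5,608 × 8.01 kB = 44920.08 kB
= 44920.08 × 1,000 bytes = 44,920,080 bytes
1 MB = 1,000,000 bytes
44,920,080 / 1,000,000 = 44.920 MB

44.920 MB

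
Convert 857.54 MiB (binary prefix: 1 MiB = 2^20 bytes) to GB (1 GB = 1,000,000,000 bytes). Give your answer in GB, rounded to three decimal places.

0.899 GB

857.54 MiB = 857.54 × 2^20 bytes = 899,195,863.04 bytes
1 GB = 10^9 bytes = 1,000,000,000 bytes
899,195,863.04 / 1,000,000,000 = 0.899 GB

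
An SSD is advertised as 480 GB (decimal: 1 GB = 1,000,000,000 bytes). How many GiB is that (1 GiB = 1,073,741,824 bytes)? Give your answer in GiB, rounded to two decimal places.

480 GB × 1,000,000,000 bytes/GB = 480,000,000,000 bytes
1 GiB = 1,073,741,824 bytes
480,000,000,000 / 1,073,741,824 = 447.03 GiB

447.03 GiB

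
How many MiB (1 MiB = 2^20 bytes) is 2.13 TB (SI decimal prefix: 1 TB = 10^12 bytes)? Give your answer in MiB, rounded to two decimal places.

2,031,326.29 MiB

2.13 TB × 1,000,000,000,000 bytes/TB = 2,130,000,000,000 bytes
1 MiB = 1,048,576 bytes
2,130,000,000,000 / 1,048,576 = 2,031,326.29 MiB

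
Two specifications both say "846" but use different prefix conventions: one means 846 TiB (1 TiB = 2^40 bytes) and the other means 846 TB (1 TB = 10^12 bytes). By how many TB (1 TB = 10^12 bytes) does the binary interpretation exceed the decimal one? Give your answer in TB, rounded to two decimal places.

84.19 TB

846 TiB = 846 × 1,099,511,627,776 = 930,186,837,098,496 bytes
846 TB = 846 × 1,000,000,000,000 = 846,000,000,000,000 bytes
difference = 84,186,837,098,496 bytes
84,186,837,098,496 / 1,000,000,000,000 = 84.19 TB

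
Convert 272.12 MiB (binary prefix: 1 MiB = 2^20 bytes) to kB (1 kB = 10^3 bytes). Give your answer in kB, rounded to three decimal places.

285,338.501 kB

272.12 MiB = 272.12 × 2^20 bytes = 285,338,501.12 bytes
1 kB = 1,000 bytes
285,338,501.12 / 1,000 = 285,338.501 kB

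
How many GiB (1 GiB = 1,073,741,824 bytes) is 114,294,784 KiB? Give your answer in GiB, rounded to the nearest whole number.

109 GiB

114,294,784 KiB × 1,024 bytes/KiB = 117,037,858,816 bytes
1 GiB = 1,073,741,824 bytes
117,037,858,816 / 1,073,741,824 = 109 GiB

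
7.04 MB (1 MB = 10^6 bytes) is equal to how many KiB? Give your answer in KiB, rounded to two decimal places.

7.04 MB × 1,000,000 bytes/MB = 7,040,000 bytes
1 KiB = 1,024 bytes
7,040,000 / 1,024 = 6,875.00 KiB

6,875.00 KiB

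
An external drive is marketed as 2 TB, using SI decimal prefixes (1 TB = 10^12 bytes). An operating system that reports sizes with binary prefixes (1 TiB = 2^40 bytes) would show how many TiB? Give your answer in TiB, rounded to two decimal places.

2 TB = 2 × 10^12 bytes = 2,000,000,000,000 bytes
1 TiB = 2^40 bytes = 1,099,511,627,776 bytes
2,000,000,000,000 / 1,099,511,627,776 = 1.82 TiB

1.82 TiB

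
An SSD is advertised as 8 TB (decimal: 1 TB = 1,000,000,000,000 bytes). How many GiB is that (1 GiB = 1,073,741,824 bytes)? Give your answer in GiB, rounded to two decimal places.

8 TB × 1,000,000,000,000 bytes/TB = 8,000,000,000,000 bytes
1 GiB = 2^30 bytes = 1,073,741,824 bytes
8,000,000,000,000 / 1,073,741,824 = 7,450.58 GiB

7,450.58 GiB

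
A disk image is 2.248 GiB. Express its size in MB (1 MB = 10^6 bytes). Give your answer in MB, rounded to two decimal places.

2,413.77 MB

2.248 GiB = 2.248 × 2^30 bytes = 2,413,771,620.352 bytes
1 MB = 1,000,000 bytes
2,413,771,620.352 / 1,000,000 = 2,413.77 MB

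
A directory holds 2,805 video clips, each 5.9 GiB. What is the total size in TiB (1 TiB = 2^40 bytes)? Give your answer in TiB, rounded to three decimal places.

Total = 2,805 × 5.9 GiB = 16549.5 GiB
= 16549.5 × 1,073,741,824 bytes = 17,769,890,316,288 bytes
1 TiB = 1,099,511,627,776 bytes
17,769,890,316,288 / 1,099,511,627,776 = 16.162 TiB

16.162 TiB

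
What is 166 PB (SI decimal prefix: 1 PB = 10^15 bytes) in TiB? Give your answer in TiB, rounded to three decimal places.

166 PB × 1,000,000,000,000,000 bytes/PB = 166,000,000,000,000,000 bytes
1 TiB = 2^40 bytes = 1,099,511,627,776 bytes
166,000,000,000,000,000 / 1,099,511,627,776 = 150,976.120 TiB

150,976.120 TiB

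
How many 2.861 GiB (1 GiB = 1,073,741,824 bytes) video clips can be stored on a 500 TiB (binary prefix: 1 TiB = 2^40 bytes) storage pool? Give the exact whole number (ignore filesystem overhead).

Capacity: 500 TiB = 549,755,813,888,000 bytes
Per item: 2.861 GiB = 3,071,975,358.464 bytes
⌊549,755,813,888,000 / 3,071,975,358.464⌋ = 178,958

178,958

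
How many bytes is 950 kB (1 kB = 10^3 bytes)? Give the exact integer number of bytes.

950,000 bytes

950 × 1,000 = 950,000 bytes  (1 kB = 10^3 bytes)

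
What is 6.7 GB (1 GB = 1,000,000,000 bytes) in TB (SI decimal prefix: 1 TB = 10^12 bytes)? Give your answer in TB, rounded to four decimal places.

0.0067 TB

6.7 GB = 6.7 × 10^9 bytes = 6,700,000,000 bytes
1 TB = 1,000,000,000,000 bytes
6,700,000,000 / 1,000,000,000,000 = 0.0067 TB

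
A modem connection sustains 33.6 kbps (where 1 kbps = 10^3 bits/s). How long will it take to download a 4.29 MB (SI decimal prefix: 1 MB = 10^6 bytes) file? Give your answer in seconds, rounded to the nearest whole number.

4.29 MB = 4,290,000 bytes = 34,320,000 bits
33.6 kbps = 33,600 bits/s
time = 34,320,000 / 33,600 = 1,021 s

1,021 seconds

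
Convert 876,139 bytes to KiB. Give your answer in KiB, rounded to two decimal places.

876,139 bytes given.
1 KiB = 1,024 bytes
876,139 / 1,024 = 855.60 KiB

855.60 KiB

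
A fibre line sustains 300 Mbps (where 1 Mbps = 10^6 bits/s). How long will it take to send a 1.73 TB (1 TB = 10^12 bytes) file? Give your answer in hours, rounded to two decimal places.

1.73 TB = 1,730,000,000,000 bytes = 13,840,000,000,000 bits
300 Mbps = 300,000,000 bits/s
time = 13,840,000,000,000 / 300,000,000 = 46,133.3333 s
46,133.3333 s / 3600 = 12.81 hours

12.81 hours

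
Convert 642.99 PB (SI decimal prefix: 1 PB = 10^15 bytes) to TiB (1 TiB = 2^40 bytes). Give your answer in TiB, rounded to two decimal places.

642.99 PB × 1,000,000,000,000,000 bytes/PB = 642,990,000,000,000,000 bytes
1 TiB = 2^40 bytes = 1,099,511,627,776 bytes
642,990,000,000,000,000 / 1,099,511,627,776 = 584,796.00 TiB

584,796.00 TiB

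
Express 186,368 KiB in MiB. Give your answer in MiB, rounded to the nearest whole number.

182 MiB

186,368 KiB = 186,368 × 2^10 bytes = 190,840,832 bytes
1 MiB = 2^20 bytes = 1,048,576 bytes
190,840,832 / 1,048,576 = 182 MiB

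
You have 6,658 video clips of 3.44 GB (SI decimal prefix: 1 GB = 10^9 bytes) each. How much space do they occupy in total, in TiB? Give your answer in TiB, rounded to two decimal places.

20.83 TiB

Total = 6,658 × 3.44 GB = 22903.52 GB
= 22903.52 × 1,000,000,000 bytes = 22,903,520,000,000 bytes
1 TiB = 1,099,511,627,776 bytes
22,903,520,000,000 / 1,099,511,627,776 = 20.83 TiB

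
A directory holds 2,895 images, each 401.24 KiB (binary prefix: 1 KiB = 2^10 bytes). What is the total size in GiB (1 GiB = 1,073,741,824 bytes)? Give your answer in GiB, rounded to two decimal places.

1.11 GiB

Total = 2,895 × 401.24 KiB = 1161589.8 KiB
= 1161589.8 × 1,024 bytes = 1,189,467,955.2 bytes
1 GiB = 1,073,741,824 bytes
1,189,467,955.2 / 1,073,741,824 = 1.11 GiB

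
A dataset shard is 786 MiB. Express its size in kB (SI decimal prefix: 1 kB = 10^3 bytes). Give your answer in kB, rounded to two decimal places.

786 MiB = 786 × 2^20 bytes = 824,180,736 bytes
1 kB = 1,000 bytes
824,180,736 / 1,000 = 824,180.74 kB

824,180.74 kB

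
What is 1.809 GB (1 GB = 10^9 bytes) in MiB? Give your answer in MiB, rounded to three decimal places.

1.809 GB = 1.809 × 10^9 bytes = 1,809,000,000 bytes
1 MiB = 1,048,576 bytes
1,809,000,000 / 1,048,576 = 1,725.197 MiB

1,725.197 MiB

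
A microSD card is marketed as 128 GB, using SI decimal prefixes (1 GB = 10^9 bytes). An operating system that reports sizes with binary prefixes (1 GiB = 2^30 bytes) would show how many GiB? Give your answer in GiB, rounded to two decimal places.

119.21 GiB

128 GB = 128 × 10^9 bytes = 128,000,000,000 bytes
1 GiB = 1,073,741,824 bytes
128,000,000,000 / 1,073,741,824 = 119.21 GiB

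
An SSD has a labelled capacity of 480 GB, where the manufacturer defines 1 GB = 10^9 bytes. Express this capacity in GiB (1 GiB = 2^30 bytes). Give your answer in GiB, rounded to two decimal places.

480 GB = 480 × 10^9 bytes = 480,000,000,000 bytes
1 GiB = 2^30 bytes = 1,073,741,824 bytes
480,000,000,000 / 1,073,741,824 = 447.03 GiB

447.03 GiB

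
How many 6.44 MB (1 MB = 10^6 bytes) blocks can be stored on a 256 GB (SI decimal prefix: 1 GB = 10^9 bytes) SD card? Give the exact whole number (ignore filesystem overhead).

Capacity: 256 GB = 256,000,000,000 bytes
Per item: 6.44 MB = 6,440,000 bytes
⌊256,000,000,000 / 6,440,000⌋ = 39,751

39,751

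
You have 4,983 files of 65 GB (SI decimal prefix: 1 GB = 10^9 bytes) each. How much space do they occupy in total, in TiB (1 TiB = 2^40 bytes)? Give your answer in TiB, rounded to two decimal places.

294.58 TiB

Total = 4,983 × 65 GB = 323,895 GB
= 323,895 × 1,000,000,000 bytes = 323,895,000,000,000 bytes
1 TiB = 1,099,511,627,776 bytes
323,895,000,000,000 / 1,099,511,627,776 = 294.58 TiB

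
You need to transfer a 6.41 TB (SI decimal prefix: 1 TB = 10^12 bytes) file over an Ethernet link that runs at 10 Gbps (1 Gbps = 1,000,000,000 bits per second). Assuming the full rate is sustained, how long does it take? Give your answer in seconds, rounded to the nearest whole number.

5,128 seconds

6.41 TB = 6,410,000,000,000 bytes = 51,280,000,000,000 bits
10 Gbps = 10,000,000,000 bits/s
time = 51,280,000,000,000 / 10,000,000,000 = 5,128 s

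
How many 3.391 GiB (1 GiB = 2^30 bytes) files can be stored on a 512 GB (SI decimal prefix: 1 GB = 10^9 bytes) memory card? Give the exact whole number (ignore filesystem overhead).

140

Capacity: 512 GB = 512,000,000,000 bytes
Per item: 3.391 GiB = 3,641,058,525.184 bytes
⌊512,000,000,000 / 3,641,058,525.184⌋ = 140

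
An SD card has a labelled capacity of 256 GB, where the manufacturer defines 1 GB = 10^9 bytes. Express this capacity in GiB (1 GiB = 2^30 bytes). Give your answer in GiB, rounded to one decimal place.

238.4 GiB

256 GB × 1,000,000,000 bytes/GB = 256,000,000,000 bytes
1 GiB = 1,073,741,824 bytes
256,000,000,000 / 1,073,741,824 = 238.4 GiB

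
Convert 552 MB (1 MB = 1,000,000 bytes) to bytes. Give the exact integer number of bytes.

552 × 1,000,000 = 552,000,000 bytes  (1 MB = 10^6 bytes)

552,000,000 bytes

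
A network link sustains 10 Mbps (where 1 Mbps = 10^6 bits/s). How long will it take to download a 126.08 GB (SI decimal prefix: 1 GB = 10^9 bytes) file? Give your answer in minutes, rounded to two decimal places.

1,681.07 minutes

126.08 GB = 126,080,000,000 bytes = 1,008,640,000,000 bits
10 Mbps = 10,000,000 bits/s
time = 1,008,640,000,000 / 10,000,000 = 100,864.000 s
100,864.000 s / 60 = 1,681.07 minutes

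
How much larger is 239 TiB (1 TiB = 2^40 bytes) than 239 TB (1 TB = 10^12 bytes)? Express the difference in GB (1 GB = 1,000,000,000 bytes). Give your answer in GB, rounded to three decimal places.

23,783.279 GB

239 TiB = 239 × 1,099,511,627,776 = 262,783,279,038,464 bytes
239 TB = 239 × 1,000,000,000,000 = 239,000,000,000,000 bytes
difference = 23,783,279,038,464 bytes
23,783,279,038,464 / 1,000,000,000 = 23,783.279 GB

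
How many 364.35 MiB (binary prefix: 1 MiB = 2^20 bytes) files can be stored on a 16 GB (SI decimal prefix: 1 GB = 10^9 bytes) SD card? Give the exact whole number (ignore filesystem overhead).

Capacity: 16 GB = 16,000,000,000 bytes
Per item: 364.35 MiB = 382,048,665.6 bytes
⌊16,000,000,000 / 382,048,665.6⌋ = 41

41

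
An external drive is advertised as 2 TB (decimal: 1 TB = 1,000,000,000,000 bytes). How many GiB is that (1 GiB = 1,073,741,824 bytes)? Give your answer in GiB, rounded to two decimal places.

1,862.65 GiB

2 TB = 2 × 10^12 bytes = 2,000,000,000,000 bytes
1 GiB = 2^30 bytes = 1,073,741,824 bytes
2,000,000,000,000 / 1,073,741,824 = 1,862.65 GiB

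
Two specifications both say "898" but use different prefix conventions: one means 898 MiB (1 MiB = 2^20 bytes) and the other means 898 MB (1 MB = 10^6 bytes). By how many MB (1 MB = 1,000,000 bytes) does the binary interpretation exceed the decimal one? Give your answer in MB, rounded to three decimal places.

898 MiB = 898 × 1,048,576 = 941,621,248 bytes
898 MB = 898 × 1,000,000 = 898,000,000 bytes
difference = 43,621,248 bytes
43,621,248 / 1,000,000 = 43.621 MB

43.621 MB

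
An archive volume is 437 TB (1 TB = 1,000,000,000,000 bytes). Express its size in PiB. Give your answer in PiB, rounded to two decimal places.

0.39 PiB

437 TB × 1,000,000,000,000 bytes/TB = 437,000,000,000,000 bytes
1 PiB = 2^50 bytes = 1,125,899,906,842,624 bytes
437,000,000,000,000 / 1,125,899,906,842,624 = 0.39 PiB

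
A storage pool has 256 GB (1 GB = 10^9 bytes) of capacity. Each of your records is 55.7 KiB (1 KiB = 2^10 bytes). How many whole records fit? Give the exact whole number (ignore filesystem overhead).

4,488,330

Capacity: 256 GB = 256,000,000,000 bytes
Per item: 55.7 KiB = 57,036.8 bytes
⌊256,000,000,000 / 57,036.8⌋ = 4,488,330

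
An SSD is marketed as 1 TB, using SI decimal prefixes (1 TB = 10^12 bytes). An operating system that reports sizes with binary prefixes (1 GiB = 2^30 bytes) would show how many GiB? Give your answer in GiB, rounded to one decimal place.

1 TB × 1,000,000,000,000 bytes/TB = 1,000,000,000,000 bytes
1 GiB = 1,073,741,824 bytes
1,000,000,000,000 / 1,073,741,824 = 931.3 GiB

931.3 GiB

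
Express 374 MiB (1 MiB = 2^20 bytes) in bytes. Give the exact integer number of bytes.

392,167,424 bytes

374 × 1,048,576 = 392,167,424 bytes  (1 MiB = 2^20 bytes)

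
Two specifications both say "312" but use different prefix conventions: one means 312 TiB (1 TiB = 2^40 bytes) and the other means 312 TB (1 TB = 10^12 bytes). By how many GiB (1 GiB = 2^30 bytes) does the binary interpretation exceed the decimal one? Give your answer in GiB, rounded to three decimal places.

312 TiB = 312 × 1,099,511,627,776 = 343,047,627,866,112 bytes
312 TB = 312 × 1,000,000,000,000 = 312,000,000,000,000 bytes
difference = 31,047,627,866,112 bytes
31,047,627,866,112 / 1,073,741,824 = 28,915.357 GiB

28,915.357 GiB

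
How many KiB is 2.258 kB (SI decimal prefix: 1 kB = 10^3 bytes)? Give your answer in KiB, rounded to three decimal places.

2.258 kB × 1,000 bytes/kB = 2,258 bytes
1 KiB = 1,024 bytes
2,258 / 1,024 = 2.205 KiB

2.205 KiB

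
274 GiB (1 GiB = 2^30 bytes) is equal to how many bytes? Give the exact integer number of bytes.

294,205,259,776 bytes

274 × 1,073,741,824 = 294,205,259,776 bytes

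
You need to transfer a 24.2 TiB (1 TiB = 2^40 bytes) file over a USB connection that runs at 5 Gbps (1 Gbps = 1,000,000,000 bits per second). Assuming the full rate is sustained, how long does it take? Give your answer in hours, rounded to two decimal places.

11.83 hours

24.2 TiB = 26,608,181,392,179.2 bytes = 212,865,451,137,433.6 bits
5 Gbps = 5,000,000,000 bits/s
time = 212,865,451,137,433.6 / 5,000,000,000 = 42,573.0902 s
42,573.0902 s / 3600 = 11.83 hours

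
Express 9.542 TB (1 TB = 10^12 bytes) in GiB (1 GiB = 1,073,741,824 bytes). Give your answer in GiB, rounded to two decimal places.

9.542 TB × 1,000,000,000,000 bytes/TB = 9,542,000,000,000 bytes
1 GiB = 2^30 bytes = 1,073,741,824 bytes
9,542,000,000,000 / 1,073,741,824 = 8,886.68 GiB

8,886.68 GiB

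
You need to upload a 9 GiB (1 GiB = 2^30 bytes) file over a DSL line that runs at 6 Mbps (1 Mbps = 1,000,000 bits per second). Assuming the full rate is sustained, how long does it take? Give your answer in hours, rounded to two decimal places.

3.58 hours

9 GiB = 9,663,676,416 bytes = 77,309,411,328 bits
6 Mbps = 6,000,000 bits/s
time = 77,309,411,328 / 6,000,000 = 12,884.9019 s
12,884.9019 s / 3600 = 3.58 hours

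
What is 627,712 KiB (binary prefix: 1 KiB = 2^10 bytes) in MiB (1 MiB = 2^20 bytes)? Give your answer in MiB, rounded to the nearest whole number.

627,712 KiB = 627,712 × 2^10 bytes = 642,777,088 bytes
1 MiB = 1,048,576 bytes
642,777,088 / 1,048,576 = 613 MiB

613 MiB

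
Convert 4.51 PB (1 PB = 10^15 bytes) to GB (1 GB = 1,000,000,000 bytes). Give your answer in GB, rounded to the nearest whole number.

4,510,000 GB

4.51 PB = 4.51 × 10^15 bytes = 4,510,000,000,000,000 bytes
1 GB = 10^9 bytes = 1,000,000,000 bytes
4,510,000,000,000,000 / 1,000,000,000 = 4,510,000 GB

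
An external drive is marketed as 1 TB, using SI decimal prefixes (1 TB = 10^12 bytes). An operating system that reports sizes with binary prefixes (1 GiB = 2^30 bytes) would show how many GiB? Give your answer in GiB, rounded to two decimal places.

931.32 GiB

1 TB = 1 × 10^12 bytes = 1,000,000,000,000 bytes
1 GiB = 1,073,741,824 bytes
1,000,000,000,000 / 1,073,741,824 = 931.32 GiB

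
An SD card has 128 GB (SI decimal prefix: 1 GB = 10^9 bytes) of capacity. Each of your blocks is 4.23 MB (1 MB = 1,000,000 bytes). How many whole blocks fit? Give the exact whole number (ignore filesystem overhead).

Capacity: 128 GB = 128,000,000,000 bytes
Per item: 4.23 MB = 4,230,000 bytes
⌊128,000,000,000 / 4,230,000⌋ = 30,260

30,260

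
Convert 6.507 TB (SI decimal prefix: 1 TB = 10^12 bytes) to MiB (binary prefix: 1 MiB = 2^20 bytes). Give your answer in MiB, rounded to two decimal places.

6,205,558.78 MiB

6.507 TB × 1,000,000,000,000 bytes/TB = 6,507,000,000,000 bytes
1 MiB = 2^20 bytes = 1,048,576 bytes
6,507,000,000,000 / 1,048,576 = 6,205,558.78 MiB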